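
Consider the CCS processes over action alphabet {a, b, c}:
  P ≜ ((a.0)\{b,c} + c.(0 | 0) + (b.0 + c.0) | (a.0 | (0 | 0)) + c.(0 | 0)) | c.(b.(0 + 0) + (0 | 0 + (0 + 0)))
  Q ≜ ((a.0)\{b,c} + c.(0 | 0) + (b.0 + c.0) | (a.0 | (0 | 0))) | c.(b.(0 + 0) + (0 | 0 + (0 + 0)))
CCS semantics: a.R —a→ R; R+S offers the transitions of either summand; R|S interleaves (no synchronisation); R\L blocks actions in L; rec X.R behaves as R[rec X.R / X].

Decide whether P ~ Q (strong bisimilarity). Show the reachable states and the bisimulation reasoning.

LTS(P): 18 reachable states
  u0 = ((a.0)\{b,c} + c.(0 | 0) + (b.0 + c.0) | (a.0 | (0 | 0)) + c.(0 | 0)) | c.(b.(0 + 0) + (0 | 0 + (0 + 0))) → --a--▸ u1, --a--▸ u2, --b--▸ u3, --c--▸ u3, --c--▸ u4, --c--▸ u5
  u1 = (b.0 + c.0) | (0 | (0 | 0)) | c.(b.(0 + 0) + (0 | 0 + (0 + 0))) → --b--▸ u6, --c--▸ u6, --c--▸ u7
  u2 = 0\{b,c} | c.(b.(0 + 0) + (0 | 0 + (0 + 0))) → --c--▸ u8
  u3 = 0 | (a.0 | (0 | 0)) | c.(b.(0 + 0) + (0 | 0 + (0 + 0))) → --a--▸ u6, --c--▸ u9
  u4 = ((a.0)\{b,c} + c.(0 | 0) + (b.0 + c.0) | (a.0 | (0 | 0)) + c.(0 | 0)) | (b.(0 + 0) + (0 | 0 + (0 + 0))) → --a--▸ u7, --a--▸ u8, --b--▸ u10, --b--▸ u9, --c--▸ u11, --c--▸ u9
  u5 = 0 | 0 | c.(b.(0 + 0) + (0 | 0 + (0 + 0))) → --c--▸ u11
  u6 = 0 | (0 | (0 | 0)) | c.(b.(0 + 0) + (0 | 0 + (0 + 0))) → --c--▸ u12
  u7 = (b.0 + c.0) | (0 | (0 | 0)) | (b.(0 + 0) + (0 | 0 + (0 + 0))) → --b--▸ u12, --b--▸ u13, --c--▸ u12
  u8 = 0\{b,c} | (b.(0 + 0) + (0 | 0 + (0 + 0))) → --b--▸ u14
  u9 = 0 | (a.0 | (0 | 0)) | (b.(0 + 0) + (0 | 0 + (0 + 0))) → --a--▸ u12, --b--▸ u15
  u10 = ((a.0)\{b,c} + c.(0 | 0) + (b.0 + c.0) | (a.0 | (0 | 0)) + c.(0 | 0)) | (0 + 0) → --a--▸ u13, --a--▸ u14, --b--▸ u15, --c--▸ u15, --c--▸ u16
  u11 = 0 | 0 | (b.(0 + 0) + (0 | 0 + (0 + 0))) → --b--▸ u16
  u12 = 0 | (0 | (0 | 0)) | (b.(0 + 0) + (0 | 0 + (0 + 0))) → --b--▸ u17
  u13 = (b.0 + c.0) | (0 | (0 | 0)) | (0 + 0) → --b--▸ u17, --c--▸ u17
  u14 = 0\{b,c} | (0 + 0) → ·
  u15 = 0 | (a.0 | (0 | 0)) | (0 + 0) → --a--▸ u17
  u16 = 0 | 0 | (0 + 0) → ·
  u17 = 0 | (0 | (0 | 0)) | (0 + 0) → ·
LTS(Q): 18 reachable states
  v0 = ((a.0)\{b,c} + c.(0 | 0) + (b.0 + c.0) | (a.0 | (0 | 0))) | c.(b.(0 + 0) + (0 | 0 + (0 + 0))) → --a--▸ v1, --a--▸ v2, --b--▸ v3, --c--▸ v3, --c--▸ v4, --c--▸ v5
  v1 = (b.0 + c.0) | (0 | (0 | 0)) | c.(b.(0 + 0) + (0 | 0 + (0 + 0))) → --b--▸ v6, --c--▸ v6, --c--▸ v7
  v2 = 0\{b,c} | c.(b.(0 + 0) + (0 | 0 + (0 + 0))) → --c--▸ v8
  v3 = 0 | (a.0 | (0 | 0)) | c.(b.(0 + 0) + (0 | 0 + (0 + 0))) → --a--▸ v6, --c--▸ v9
  v4 = ((a.0)\{b,c} + c.(0 | 0) + (b.0 + c.0) | (a.0 | (0 | 0))) | (b.(0 + 0) + (0 | 0 + (0 + 0))) → --a--▸ v7, --a--▸ v8, --b--▸ v10, --b--▸ v9, --c--▸ v11, --c--▸ v9
  v5 = 0 | 0 | c.(b.(0 + 0) + (0 | 0 + (0 + 0))) → --c--▸ v11
  v6 = 0 | (0 | (0 | 0)) | c.(b.(0 + 0) + (0 | 0 + (0 + 0))) → --c--▸ v12
  v7 = (b.0 + c.0) | (0 | (0 | 0)) | (b.(0 + 0) + (0 | 0 + (0 + 0))) → --b--▸ v12, --b--▸ v13, --c--▸ v12
  v8 = 0\{b,c} | (b.(0 + 0) + (0 | 0 + (0 + 0))) → --b--▸ v14
  v9 = 0 | (a.0 | (0 | 0)) | (b.(0 + 0) + (0 | 0 + (0 + 0))) → --a--▸ v12, --b--▸ v15
  v10 = ((a.0)\{b,c} + c.(0 | 0) + (b.0 + c.0) | (a.0 | (0 | 0))) | (0 + 0) → --a--▸ v13, --a--▸ v14, --b--▸ v15, --c--▸ v15, --c--▸ v16
  v11 = 0 | 0 | (b.(0 + 0) + (0 | 0 + (0 + 0))) → --b--▸ v16
  v12 = 0 | (0 | (0 | 0)) | (b.(0 + 0) + (0 | 0 + (0 + 0))) → --b--▸ v17
  v13 = (b.0 + c.0) | (0 | (0 | 0)) | (0 + 0) → --b--▸ v17, --c--▸ v17
  v14 = 0\{b,c} | (0 + 0) → ·
  v15 = 0 | (a.0 | (0 | 0)) | (0 + 0) → --a--▸ v17
  v16 = 0 | 0 | (0 + 0) → ·
  v17 = 0 | (0 | (0 | 0)) | (0 + 0) → ·
Coarsest stable partition (strong bisimilarity classes):
  B0 = {u0, v0}
  B1 = {u3, v3}
  B2 = {u9, v9}
  B3 = {u11, u12, u8, v11, v12, v8}
  B4 = {u14, u16, u17, v14, v16, v17}
  B5 = {u15, v15}
  B6 = {u2, u5, u6, v2, v5, v6}
  B7 = {u4, v4}
  B8 = {u7, v7}
  B9 = {u13, v13}
  B10 = {u10, v10}
  B11 = {u1, v1}
u0 ∈ B0, v0 ∈ B0 → same block

P ~ Q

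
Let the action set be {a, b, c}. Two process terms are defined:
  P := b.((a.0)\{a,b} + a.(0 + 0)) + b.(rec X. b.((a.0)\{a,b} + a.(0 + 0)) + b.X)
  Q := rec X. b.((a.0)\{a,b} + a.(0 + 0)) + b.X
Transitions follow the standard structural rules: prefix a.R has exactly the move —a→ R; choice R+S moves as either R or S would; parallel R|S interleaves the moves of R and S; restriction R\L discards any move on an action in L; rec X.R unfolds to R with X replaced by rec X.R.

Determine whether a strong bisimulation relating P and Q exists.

P ~ Q

P's transition system — 4 states:
  p0 = b.((a.0)\{a,b} + a.(0 + 0)) + b.(rec X. b.((a.0)\{a,b} + a.(0 + 0)) + b.X) → —b→ p1, —b→ p2
  p1 = (a.0)\{a,b} + a.(0 + 0) → —a→ p3
  p2 = rec X. b.((a.0)\{a,b} + a.(0 + 0)) + b.X → —b→ p1, —b→ p2
  p3 = 0 + 0 → stopped
Q's transition system — 3 states:
  q0 = rec X. b.((a.0)\{a,b} + a.(0 + 0)) + b.X → —b→ q0, —b→ q1
  q1 = (a.0)\{a,b} + a.(0 + 0) → —a→ q2
  q2 = 0 + 0 → stopped
Coarsest stable partition (strong bisimilarity classes):
  B0 = {p0, p2, q0}
  B1 = {p1, q1}
  B2 = {p3, q2}
p0 ∈ B0, q0 ∈ B0 → same block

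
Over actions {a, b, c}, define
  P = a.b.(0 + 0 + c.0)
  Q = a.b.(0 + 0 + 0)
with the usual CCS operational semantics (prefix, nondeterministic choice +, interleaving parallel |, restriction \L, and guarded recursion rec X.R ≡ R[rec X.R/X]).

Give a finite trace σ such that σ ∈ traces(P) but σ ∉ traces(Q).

abc

LTS(P): 4 reachable states
  u0 = a.b.(0 + 0 + c.0) | =a=> u1
  u1 = b.(0 + 0 + c.0) | =b=> u2
  u2 = 0 + 0 + c.0 | =c=> u3
  u3 = 0 | (no moves)
LTS(Q): 3 reachable states
  v0 = a.b.(0 + 0 + 0) | =a=> v1
  v1 = b.(0 + 0 + 0) | =b=> v2
  v2 = 0 + 0 + 0 | (no moves)
Trace ⟨abc⟩ through P, begin at {u0}:
  step 1 (a): {u1}
  step 2 (b): {u2}
  step 3 (c): {u3}
  — P admits the full trace.
Trace ⟨abc⟩ through Q, begin at {v0}:
  step 1 (a): {v1}
  step 2 (b): {v2}
  step 3 (c): ∅  — Q cannot continue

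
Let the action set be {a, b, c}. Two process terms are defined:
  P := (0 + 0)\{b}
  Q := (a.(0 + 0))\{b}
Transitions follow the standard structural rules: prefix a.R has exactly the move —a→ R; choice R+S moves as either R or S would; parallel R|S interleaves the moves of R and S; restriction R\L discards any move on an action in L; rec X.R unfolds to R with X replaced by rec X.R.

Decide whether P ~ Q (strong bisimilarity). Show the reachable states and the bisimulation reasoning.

P ≁ Q

Reachable graph of P (1 states):
  s0 = (0 + 0)\{b} ⊢ stopped
Reachable graph of Q (2 states):
  t0 = (a.(0 + 0))\{b} ⊢ --a--▸ t1
  t1 = (0 + 0)\{b} ⊢ stopped
Partition-refinement fixed point:
  B0 = {s0, t1}
  B1 = {t0}
s0 ∈ B0, t0 ∈ B1 → different blocks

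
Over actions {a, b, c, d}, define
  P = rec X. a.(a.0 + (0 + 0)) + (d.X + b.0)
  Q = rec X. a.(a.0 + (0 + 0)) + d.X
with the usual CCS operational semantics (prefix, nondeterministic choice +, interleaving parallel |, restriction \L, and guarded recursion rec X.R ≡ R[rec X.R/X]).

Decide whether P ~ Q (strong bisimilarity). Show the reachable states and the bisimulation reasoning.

P ≁ Q

LTS(P): 3 reachable states
  u0 = rec X. a.(a.0 + (0 + 0)) + (d.X + b.0) has moves --a--▸ u1, --b--▸ u2, --d--▸ u0
  u1 = a.0 + (0 + 0) has moves --a--▸ u2
  u2 = 0 has moves ∅
LTS(Q): 3 reachable states
  v0 = rec X. a.(a.0 + (0 + 0)) + d.X has moves --a--▸ v1, --d--▸ v0
  v1 = a.0 + (0 + 0) has moves --a--▸ v2
  v2 = 0 has moves ∅
Partition-refinement fixed point:
  B0 = {u0}
  B1 = {u1, v1}
  B2 = {u2, v2}
  B3 = {v0}
u0 ∈ B0, v0 ∈ B3 → different blocks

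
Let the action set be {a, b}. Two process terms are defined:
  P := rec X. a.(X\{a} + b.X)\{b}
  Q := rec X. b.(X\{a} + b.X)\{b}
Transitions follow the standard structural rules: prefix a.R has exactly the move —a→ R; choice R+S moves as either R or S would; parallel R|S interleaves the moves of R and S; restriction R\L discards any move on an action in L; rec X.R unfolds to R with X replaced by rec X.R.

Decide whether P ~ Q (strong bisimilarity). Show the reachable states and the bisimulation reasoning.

LTS(P): 2 reachable states
  m0 = rec X. a.(X\{a} + b.X)\{b} | —a→ m1
  m1 = ((rec X. a.(X\{a} + b.X)\{b})\{a} + b.(rec X. a.(X\{a} + b.X)\{b}))\{b} | ·
LTS(Q): 2 reachable states
  n0 = rec X. b.(X\{a} + b.X)\{b} | —b→ n1
  n1 = ((rec X. b.(X\{a} + b.X)\{b})\{a} + b.(rec X. b.(X\{a} + b.X)\{b}))\{b} | ·
Coarsest stable partition (strong bisimilarity classes):
  B0 = {m0}
  B1 = {m1, n1}
  B2 = {n0}
m0 ∈ B0, n0 ∈ B2 → different blocks

not bisimilar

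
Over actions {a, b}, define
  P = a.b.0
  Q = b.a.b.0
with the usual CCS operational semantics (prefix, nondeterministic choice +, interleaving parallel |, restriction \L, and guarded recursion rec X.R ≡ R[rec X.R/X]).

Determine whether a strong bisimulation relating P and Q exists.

P ≁ Q

Reachable graph of P (3 states):
  s0 = a.b.0 :: -a-> s1
  s1 = b.0 :: -b-> s2
  s2 = 0 :: ·
Reachable graph of Q (4 states):
  t0 = b.a.b.0 :: -b-> t1
  t1 = a.b.0 :: -a-> t2
  t2 = b.0 :: -b-> t3
  t3 = 0 :: ·
Partition-refinement fixed point:
  B0 = {s0, t1}
  B1 = {s1, t2}
  B2 = {s2, t3}
  B3 = {t0}
s0 ∈ B0, t0 ∈ B3 → different blocks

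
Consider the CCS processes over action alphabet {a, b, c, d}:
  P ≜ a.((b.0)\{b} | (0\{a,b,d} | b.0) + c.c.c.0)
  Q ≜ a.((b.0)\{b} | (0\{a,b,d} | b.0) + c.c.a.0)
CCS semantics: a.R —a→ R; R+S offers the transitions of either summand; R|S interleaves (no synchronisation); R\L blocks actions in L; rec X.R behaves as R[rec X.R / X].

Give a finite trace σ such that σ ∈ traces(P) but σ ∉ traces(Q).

Reachable graph of P (6 states):
  s0 = a.((b.0)\{b} | (0\{a,b,d} | b.0) + c.c.c.0) | =a=> s1
  s1 = (b.0)\{b} | (0\{a,b,d} | b.0) + c.c.c.0 | =b=> s2, =c=> s3
  s2 = (b.0)\{b} | (0\{a,b,d} | 0) | deadlocked
  s3 = c.c.0 | =c=> s4
  s4 = c.0 | =c=> s5
  s5 = 0 | deadlocked
Reachable graph of Q (6 states):
  t0 = a.((b.0)\{b} | (0\{a,b,d} | b.0) + c.c.a.0) | =a=> t1
  t1 = (b.0)\{b} | (0\{a,b,d} | b.0) + c.c.a.0 | =b=> t2, =c=> t3
  t2 = (b.0)\{b} | (0\{a,b,d} | 0) | deadlocked
  t3 = c.a.0 | =c=> t4
  t4 = a.0 | =a=> t5
  t5 = 0 | deadlocked
Executing accc from P (initial set {s0}):
  after a @ step 1: {s1}
  after c @ step 2: {s3}
  after c @ step 3: {s4}
  after c @ step 4: {s5}
  — P admits the full trace.
Executing accc from Q (initial set {t0}):
  after a @ step 1: {t1}
  after c @ step 2: {t3}
  after c @ step 3: {t4}
  after c @ step 4: ∅  — Q cannot continue

accc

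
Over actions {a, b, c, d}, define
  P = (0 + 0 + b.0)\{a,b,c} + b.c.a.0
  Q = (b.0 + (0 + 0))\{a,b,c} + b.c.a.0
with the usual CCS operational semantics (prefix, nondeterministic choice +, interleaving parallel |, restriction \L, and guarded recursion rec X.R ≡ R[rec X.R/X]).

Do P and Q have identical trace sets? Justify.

LTS(P): 4 reachable states
  u0 = (0 + 0 + b.0)\{a,b,c} + b.c.a.0 has moves ··b··> u1
  u1 = c.a.0 has moves ··c··> u2
  u2 = a.0 has moves ··a··> u3
  u3 = 0 has moves deadlocked
LTS(Q): 4 reachable states
  v0 = (b.0 + (0 + 0))\{a,b,c} + b.c.a.0 has moves ··b··> v1
  v1 = c.a.0 has moves ··c··> v2
  v2 = a.0 has moves ··a··> v3
  v3 = 0 has moves deadlocked
Coarsest stable partition (strong bisimilarity classes):
  B0 = {u0, v0}
  B1 = {u1, v1}
  B2 = {u2, v2}
  B3 = {u3, v3}
u0 ∈ B0, v0 ∈ B0 → same block
Bisimilar ⇒ trace-equivalent.

YES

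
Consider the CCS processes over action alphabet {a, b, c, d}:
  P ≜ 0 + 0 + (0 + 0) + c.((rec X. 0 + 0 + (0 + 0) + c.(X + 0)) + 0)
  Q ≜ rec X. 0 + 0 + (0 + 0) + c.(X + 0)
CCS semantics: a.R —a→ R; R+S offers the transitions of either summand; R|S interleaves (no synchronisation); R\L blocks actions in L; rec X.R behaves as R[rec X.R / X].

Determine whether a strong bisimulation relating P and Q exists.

P's transition system — 2 states:
  u0 = 0 + 0 + (0 + 0) + c.((rec X. 0 + 0 + (0 + 0) + c.(X + 0)) + 0) | --c--▸ u1
  u1 = (rec X. 0 + 0 + (0 + 0) + c.(X + 0)) + 0 | --c--▸ u1
Q's transition system — 2 states:
  v0 = rec X. 0 + 0 + (0 + 0) + c.(X + 0) | --c--▸ v1
  v1 = (rec X. 0 + 0 + (0 + 0) + c.(X + 0)) + 0 | --c--▸ v1
Bisimilarity quotient blocks:
  B0 = {u0, u1, v0, v1}
u0 ∈ B0, v0 ∈ B0 → same block

YES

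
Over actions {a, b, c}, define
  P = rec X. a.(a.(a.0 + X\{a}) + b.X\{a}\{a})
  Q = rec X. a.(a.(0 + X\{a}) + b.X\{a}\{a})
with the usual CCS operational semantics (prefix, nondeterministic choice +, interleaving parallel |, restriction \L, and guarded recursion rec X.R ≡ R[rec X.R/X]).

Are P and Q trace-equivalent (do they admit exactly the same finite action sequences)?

Reachable graph of P (5 states):
  s0 = rec X. a.(a.(a.0 + X\{a}) + b.X\{a}\{a}) has moves -a-> s1
  s1 = a.(a.0 + (rec X. a.(a.(a.0 + X\{a}) + b.X\{a}\{a}))\{a}) + b.(rec X. a.(a.(a.0 + X\{a}) + b.X\{a}\{a}))\{a}\{a} has moves -a-> s2, -b-> s3
  s2 = a.0 + (rec X. a.(a.(a.0 + X\{a}) + b.X\{a}\{a}))\{a} has moves -a-> s4
  s3 = (rec X. a.(a.(a.0 + X\{a}) + b.X\{a}\{a}))\{a}\{a} has moves ·
  s4 = 0 has moves ·
Reachable graph of Q (4 states):
  t0 = rec X. a.(a.(0 + X\{a}) + b.X\{a}\{a}) has moves -a-> t1
  t1 = a.(0 + (rec X. a.(a.(0 + X\{a}) + b.X\{a}\{a}))\{a}) + b.(rec X. a.(a.(0 + X\{a}) + b.X\{a}\{a}))\{a}\{a} has moves -a-> t2, -b-> t3
  t2 = 0 + (rec X. a.(a.(0 + X\{a}) + b.X\{a}\{a}))\{a} has moves ·
  t3 = (rec X. a.(a.(0 + X\{a}) + b.X\{a}\{a}))\{a}\{a} has moves ·
Trace ⟨aaa⟩ through P, begin at {s0}:
  [1] a ⇒ {s1}
  [2] a ⇒ {s2}
  [3] a ⇒ {s4}
  ✓ P
Trace ⟨aaa⟩ through Q, begin at {t0}:
  [1] a ⇒ {t1}
  [2] a ⇒ {t2}
  [3] a ⇒ ∅  — Q cannot continue

trace-distinct — witness ⟨aaa⟩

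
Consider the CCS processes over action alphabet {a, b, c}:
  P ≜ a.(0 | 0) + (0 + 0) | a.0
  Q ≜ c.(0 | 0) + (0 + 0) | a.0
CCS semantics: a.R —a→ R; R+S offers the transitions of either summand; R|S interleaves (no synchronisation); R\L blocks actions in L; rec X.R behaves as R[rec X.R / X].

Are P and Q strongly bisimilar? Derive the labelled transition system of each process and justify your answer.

LTS(P): 3 reachable states
  p0 = a.(0 | 0) + (0 + 0) | a.0 ⊢ —a→ p1, —a→ p2
  p1 = (0 + 0) | 0 ⊢ ·
  p2 = 0 | 0 ⊢ ·
LTS(Q): 3 reachable states
  q0 = c.(0 | 0) + (0 + 0) | a.0 ⊢ —a→ q1, —c→ q2
  q1 = (0 + 0) | 0 ⊢ ·
  q2 = 0 | 0 ⊢ ·
Bisimilarity quotient blocks:
  B0 = {p0}
  B1 = {p1, p2, q1, q2}
  B2 = {q0}
p0 ∈ B0, q0 ∈ B2 → different blocks

NO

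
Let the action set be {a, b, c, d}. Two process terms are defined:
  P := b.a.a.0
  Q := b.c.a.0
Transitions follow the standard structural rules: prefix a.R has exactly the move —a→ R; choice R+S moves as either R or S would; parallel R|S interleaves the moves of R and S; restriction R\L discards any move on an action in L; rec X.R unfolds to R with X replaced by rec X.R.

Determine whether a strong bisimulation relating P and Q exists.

NO

Reachable graph of P (4 states):
  u0 = b.a.a.0 → —b→ u1
  u1 = a.a.0 → —a→ u2
  u2 = a.0 → —a→ u3
  u3 = 0 → (no moves)
Reachable graph of Q (4 states):
  v0 = b.c.a.0 → —b→ v1
  v1 = c.a.0 → —c→ v2
  v2 = a.0 → —a→ v3
  v3 = 0 → (no moves)
Bisimilarity quotient blocks:
  B0 = {u0}
  B1 = {u1}
  B2 = {u2, v2}
  B3 = {u3, v3}
  B4 = {v0}
  B5 = {v1}
u0 ∈ B0, v0 ∈ B4 → different blocks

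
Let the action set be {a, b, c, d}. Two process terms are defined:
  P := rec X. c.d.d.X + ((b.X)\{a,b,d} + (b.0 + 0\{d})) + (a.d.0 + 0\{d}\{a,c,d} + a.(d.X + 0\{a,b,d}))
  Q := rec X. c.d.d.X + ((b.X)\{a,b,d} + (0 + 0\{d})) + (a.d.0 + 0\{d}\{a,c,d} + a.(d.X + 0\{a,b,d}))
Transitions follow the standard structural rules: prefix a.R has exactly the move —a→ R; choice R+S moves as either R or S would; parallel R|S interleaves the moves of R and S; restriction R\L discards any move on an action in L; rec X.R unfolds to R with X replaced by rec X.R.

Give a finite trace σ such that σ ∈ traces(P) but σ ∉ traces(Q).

LTS(P): 6 reachable states
  p0 = rec X. c.d.d.X + ((b.X)\{a,b,d} + (b.0 + 0\{d})) + (a.d.0 + 0\{d}\{a,c,d} + a.(d.X + 0\{a,b,d})) → --a--▸ p1, --a--▸ p2, --b--▸ p3, --c--▸ p4
  p1 = d.(rec X. c.d.d.X + ((b.X)\{a,b,d} + (b.0 + 0\{d})) + (a.d.0 + 0\{d}\{a,c,d} + a.(d.X + 0\{a,b,d}))) + 0\{a,b,d} → --d--▸ p0
  p2 = d.0 → --d--▸ p3
  p3 = 0 → (no moves)
  p4 = d.d.(rec X. c.d.d.X + ((b.X)\{a,b,d} + (b.0 + 0\{d})) + (a.d.0 + 0\{d}\{a,c,d} + a.(d.X + 0\{a,b,d}))) → --d--▸ p5
  p5 = d.(rec X. c.d.d.X + ((b.X)\{a,b,d} + (b.0 + 0\{d})) + (a.d.0 + 0\{d}\{a,c,d} + a.(d.X + 0\{a,b,d}))) → --d--▸ p0
LTS(Q): 6 reachable states
  q0 = rec X. c.d.d.X + ((b.X)\{a,b,d} + (0 + 0\{d})) + (a.d.0 + 0\{d}\{a,c,d} + a.(d.X + 0\{a,b,d})) → --a--▸ q1, --a--▸ q2, --c--▸ q3
  q1 = d.(rec X. c.d.d.X + ((b.X)\{a,b,d} + (0 + 0\{d})) + (a.d.0 + 0\{d}\{a,c,d} + a.(d.X + 0\{a,b,d}))) + 0\{a,b,d} → --d--▸ q0
  q2 = d.0 → --d--▸ q4
  q3 = d.d.(rec X. c.d.d.X + ((b.X)\{a,b,d} + (0 + 0\{d})) + (a.d.0 + 0\{d}\{a,c,d} + a.(d.X + 0\{a,b,d}))) → --d--▸ q5
  q4 = 0 → (no moves)
  q5 = d.(rec X. c.d.d.X + ((b.X)\{a,b,d} + (0 + 0\{d})) + (a.d.0 + 0\{d}\{a,c,d} + a.(d.X + 0\{a,b,d}))) → --d--▸ q0
Run σ = ⟨b⟩ on P: start {p0}
  [1] b ⇒ {p3}
  ✓ P
Run σ = ⟨b⟩ on Q: start {q0}
  [1] b ⇒ no successor for Q

b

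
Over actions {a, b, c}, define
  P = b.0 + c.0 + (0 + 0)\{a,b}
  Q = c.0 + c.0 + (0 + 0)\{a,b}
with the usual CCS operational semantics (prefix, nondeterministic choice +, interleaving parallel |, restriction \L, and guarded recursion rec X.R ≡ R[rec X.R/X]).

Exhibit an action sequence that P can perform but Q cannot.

b

Reachable graph of P (2 states):
  p0 = b.0 + c.0 + (0 + 0)\{a,b} :: ··b··> p1, ··c··> p1
  p1 = 0 :: deadlocked
Reachable graph of Q (2 states):
  q0 = c.0 + c.0 + (0 + 0)\{a,b} :: ··c··> q1
  q1 = 0 :: deadlocked
Trace ⟨b⟩ through P, begin at {p0}:
  after b @ step 1: {p1}
  ✓ P
Trace ⟨b⟩ through Q, begin at {q0}:
  after b @ step 1: ∅ (Q stuck)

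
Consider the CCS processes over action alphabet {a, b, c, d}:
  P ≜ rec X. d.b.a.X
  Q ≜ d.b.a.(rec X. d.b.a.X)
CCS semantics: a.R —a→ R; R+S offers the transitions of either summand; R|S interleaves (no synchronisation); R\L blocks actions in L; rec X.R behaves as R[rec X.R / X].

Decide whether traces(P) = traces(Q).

trace-equivalent

LTS(P): 3 reachable states
  p0 = rec X. d.b.a.X has moves —d→ p1
  p1 = b.a.(rec X. d.b.a.X) has moves —b→ p2
  p2 = a.(rec X. d.b.a.X) has moves —a→ p0
LTS(Q): 4 reachable states
  q0 = d.b.a.(rec X. d.b.a.X) has moves —d→ q1
  q1 = b.a.(rec X. d.b.a.X) has moves —b→ q2
  q2 = a.(rec X. d.b.a.X) has moves —a→ q3
  q3 = rec X. d.b.a.X has moves —d→ q1
Bisimilarity quotient blocks:
  B0 = {p0, q0, q3}
  B1 = {p1, q1}
  B2 = {p2, q2}
p0 ∈ B0, q0 ∈ B0 → same block
Bisimilar ⇒ trace-equivalent.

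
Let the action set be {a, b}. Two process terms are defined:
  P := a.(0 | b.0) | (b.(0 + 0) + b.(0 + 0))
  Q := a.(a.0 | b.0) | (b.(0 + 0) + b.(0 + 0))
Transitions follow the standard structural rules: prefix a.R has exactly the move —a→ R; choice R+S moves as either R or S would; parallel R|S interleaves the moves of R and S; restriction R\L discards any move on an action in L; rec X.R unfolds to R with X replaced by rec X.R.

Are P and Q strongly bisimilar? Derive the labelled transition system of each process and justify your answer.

not bisimilar

Reachable graph of P (6 states):
  m0 = a.(0 | b.0) | (b.(0 + 0) + b.(0 + 0)) :: -a-> m1, -b-> m2
  m1 = 0 | b.0 | (b.(0 + 0) + b.(0 + 0)) :: -b-> m3, -b-> m4
  m2 = a.(0 | b.0) | (0 + 0) :: -a-> m4
  m3 = 0 | 0 | (b.(0 + 0) + b.(0 + 0)) :: -b-> m5
  m4 = 0 | b.0 | (0 + 0) :: -b-> m5
  m5 = 0 | 0 | (0 + 0) :: ∅
Reachable graph of Q (10 states):
  n0 = a.(a.0 | b.0) | (b.(0 + 0) + b.(0 + 0)) :: -a-> n1, -b-> n2
  n1 = a.0 | b.0 | (b.(0 + 0) + b.(0 + 0)) :: -a-> n3, -b-> n4, -b-> n5
  n2 = a.(a.0 | b.0) | (0 + 0) :: -a-> n5
  n3 = 0 | b.0 | (b.(0 + 0) + b.(0 + 0)) :: -b-> n6, -b-> n7
  n4 = a.0 | 0 | (b.(0 + 0) + b.(0 + 0)) :: -a-> n6, -b-> n8
  n5 = a.0 | b.0 | (0 + 0) :: -a-> n7, -b-> n8
  n6 = 0 | 0 | (b.(0 + 0) + b.(0 + 0)) :: -b-> n9
  n7 = 0 | b.0 | (0 + 0) :: -b-> n9
  n8 = a.0 | 0 | (0 + 0) :: -a-> n9
  n9 = 0 | 0 | (0 + 0) :: ∅
Partition-refinement fixed point:
  B0 = {m0}
  B1 = {m2}
  B2 = {m3, m4, n6, n7}
  B3 = {m5, n9}
  B4 = {m1, n3}
  B5 = {n0}
  B6 = {n2}
  B7 = {n4, n5}
  B8 = {n8}
  B9 = {n1}
m0 ∈ B0, n0 ∈ B5 → different blocks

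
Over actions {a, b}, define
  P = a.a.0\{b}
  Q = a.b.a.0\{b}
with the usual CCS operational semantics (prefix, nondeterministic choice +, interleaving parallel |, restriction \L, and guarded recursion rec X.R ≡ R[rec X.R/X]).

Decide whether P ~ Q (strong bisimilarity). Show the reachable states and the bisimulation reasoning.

P ≁ Q

LTS(P): 3 reachable states
  m0 = a.a.0\{b} ⊢ -a-> m1
  m1 = a.0\{b} ⊢ -a-> m2
  m2 = 0\{b} ⊢ stopped
LTS(Q): 4 reachable states
  n0 = a.b.a.0\{b} ⊢ -a-> n1
  n1 = b.a.0\{b} ⊢ -b-> n2
  n2 = a.0\{b} ⊢ -a-> n3
  n3 = 0\{b} ⊢ stopped
Partition-refinement fixed point:
  B0 = {m0}
  B1 = {m1, n2}
  B2 = {m2, n3}
  B3 = {n0}
  B4 = {n1}
m0 ∈ B0, n0 ∈ B3 → different blocks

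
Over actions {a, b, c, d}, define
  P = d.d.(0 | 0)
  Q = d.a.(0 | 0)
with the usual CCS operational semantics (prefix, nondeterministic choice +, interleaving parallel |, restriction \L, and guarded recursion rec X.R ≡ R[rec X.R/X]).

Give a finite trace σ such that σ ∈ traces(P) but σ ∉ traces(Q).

dd

LTS(P): 3 reachable states
  s0 = d.d.(0 | 0) ⊢ -d-> s1
  s1 = d.(0 | 0) ⊢ -d-> s2
  s2 = 0 | 0 ⊢ (no moves)
LTS(Q): 3 reachable states
  t0 = d.a.(0 | 0) ⊢ -d-> t1
  t1 = a.(0 | 0) ⊢ -a-> t2
  t2 = 0 | 0 ⊢ (no moves)
Executing dd from P (initial set {s0}):
  [1] d ⇒ {s1}
  [2] d ⇒ {s2}
  — P admits the full trace.
Executing dd from Q (initial set {t0}):
  [1] d ⇒ {t1}
  [2] d ⇒ ∅ (Q stuck)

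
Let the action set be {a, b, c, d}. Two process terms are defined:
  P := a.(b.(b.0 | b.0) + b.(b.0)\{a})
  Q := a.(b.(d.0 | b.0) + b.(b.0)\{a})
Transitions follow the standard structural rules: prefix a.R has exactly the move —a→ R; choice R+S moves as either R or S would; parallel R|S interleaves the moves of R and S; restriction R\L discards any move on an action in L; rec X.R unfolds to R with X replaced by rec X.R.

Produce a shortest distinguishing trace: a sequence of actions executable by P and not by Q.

P's transition system — 8 states:
  u0 = a.(b.(b.0 | b.0) + b.(b.0)\{a}) ⊢ -a-> u1
  u1 = b.(b.0 | b.0) + b.(b.0)\{a} ⊢ -b-> u2, -b-> u3
  u2 = (b.0)\{a} ⊢ -b-> u4
  u3 = b.0 | b.0 ⊢ -b-> u5, -b-> u6
  u4 = 0\{a} ⊢ ∅
  u5 = 0 | b.0 ⊢ -b-> u7
  u6 = b.0 | 0 ⊢ -b-> u7
  u7 = 0 | 0 ⊢ ∅
Q's transition system — 8 states:
  v0 = a.(b.(d.0 | b.0) + b.(b.0)\{a}) ⊢ -a-> v1
  v1 = b.(d.0 | b.0) + b.(b.0)\{a} ⊢ -b-> v2, -b-> v3
  v2 = (b.0)\{a} ⊢ -b-> v4
  v3 = d.0 | b.0 ⊢ -b-> v5, -d-> v6
  v4 = 0\{a} ⊢ ∅
  v5 = d.0 | 0 ⊢ -d-> v7
  v6 = 0 | b.0 ⊢ -b-> v7
  v7 = 0 | 0 ⊢ ∅
Trace ⟨abbb⟩ through P, begin at {u0}:
  step 1 (a): {u1}
  step 2 (b): {u2, u3}
  step 3 (b): {u4, u5, u6}
  step 4 (b): {u7}
  ✓ P
Trace ⟨abbb⟩ through Q, begin at {v0}:
  step 1 (a): {v1}
  step 2 (b): {v2, v3}
  step 3 (b): {v4, v5}
  step 4 (b): ∅  — Q cannot continue

abbb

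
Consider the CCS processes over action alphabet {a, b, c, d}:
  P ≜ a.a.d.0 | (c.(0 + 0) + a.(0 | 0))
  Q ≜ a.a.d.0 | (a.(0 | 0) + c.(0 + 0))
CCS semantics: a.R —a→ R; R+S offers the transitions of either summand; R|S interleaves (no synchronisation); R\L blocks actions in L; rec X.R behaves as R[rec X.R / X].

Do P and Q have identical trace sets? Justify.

YES

P's transition system — 12 states:
  s0 = a.a.d.0 | (c.(0 + 0) + a.(0 | 0)) :: --a--▸ s1, --a--▸ s2, --c--▸ s3
  s1 = a.a.d.0 | (0 | 0) :: --a--▸ s4
  s2 = a.d.0 | (c.(0 + 0) + a.(0 | 0)) :: --a--▸ s4, --a--▸ s5, --c--▸ s6
  s3 = a.a.d.0 | (0 + 0) :: --a--▸ s6
  s4 = a.d.0 | (0 | 0) :: --a--▸ s7
  s5 = d.0 | (c.(0 + 0) + a.(0 | 0)) :: --a--▸ s7, --c--▸ s8, --d--▸ s9
  s6 = a.d.0 | (0 + 0) :: --a--▸ s8
  s7 = d.0 | (0 | 0) :: --d--▸ s10
  s8 = d.0 | (0 + 0) :: --d--▸ s11
  s9 = 0 | (c.(0 + 0) + a.(0 | 0)) :: --a--▸ s10, --c--▸ s11
  s10 = 0 | (0 | 0) :: stopped
  s11 = 0 | (0 + 0) :: stopped
Q's transition system — 12 states:
  t0 = a.a.d.0 | (a.(0 | 0) + c.(0 + 0)) :: --a--▸ t1, --a--▸ t2, --c--▸ t3
  t1 = a.a.d.0 | (0 | 0) :: --a--▸ t4
  t2 = a.d.0 | (a.(0 | 0) + c.(0 + 0)) :: --a--▸ t4, --a--▸ t5, --c--▸ t6
  t3 = a.a.d.0 | (0 + 0) :: --a--▸ t6
  t4 = a.d.0 | (0 | 0) :: --a--▸ t7
  t5 = d.0 | (a.(0 | 0) + c.(0 + 0)) :: --a--▸ t7, --c--▸ t8, --d--▸ t9
  t6 = a.d.0 | (0 + 0) :: --a--▸ t8
  t7 = d.0 | (0 | 0) :: --d--▸ t10
  t8 = d.0 | (0 + 0) :: --d--▸ t11
  t9 = 0 | (a.(0 | 0) + c.(0 + 0)) :: --a--▸ t10, --c--▸ t11
  t10 = 0 | (0 | 0) :: stopped
  t11 = 0 | (0 + 0) :: stopped
Bisimilarity quotient blocks:
  B0 = {s0, t0}
  B1 = {s1, s3, t1, t3}
  B2 = {s4, s6, t4, t6}
  B3 = {s7, s8, t7, t8}
  B4 = {s10, s11, t10, t11}
  B5 = {s2, t2}
  B6 = {s5, t5}
  B7 = {s9, t9}
s0 ∈ B0, t0 ∈ B0 → same block
Bisimilar ⇒ trace-equivalent.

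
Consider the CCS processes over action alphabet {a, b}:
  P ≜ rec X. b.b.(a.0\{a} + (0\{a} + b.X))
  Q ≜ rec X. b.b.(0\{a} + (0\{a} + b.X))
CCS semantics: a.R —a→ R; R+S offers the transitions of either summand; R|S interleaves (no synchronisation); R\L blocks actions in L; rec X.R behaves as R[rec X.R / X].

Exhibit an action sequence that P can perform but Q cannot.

bba

LTS(P): 4 reachable states
  m0 = rec X. b.b.(a.0\{a} + (0\{a} + b.X)) ⊢ --b--▸ m1
  m1 = b.(a.0\{a} + (0\{a} + b.(rec X. b.b.(a.0\{a} + (0\{a} + b.X))))) ⊢ --b--▸ m2
  m2 = a.0\{a} + (0\{a} + b.(rec X. b.b.(a.0\{a} + (0\{a} + b.X)))) ⊢ --a--▸ m3, --b--▸ m0
  m3 = 0\{a} ⊢ ·
LTS(Q): 3 reachable states
  n0 = rec X. b.b.(0\{a} + (0\{a} + b.X)) ⊢ --b--▸ n1
  n1 = b.(0\{a} + (0\{a} + b.(rec X. b.b.(0\{a} + (0\{a} + b.X))))) ⊢ --b--▸ n2
  n2 = 0\{a} + (0\{a} + b.(rec X. b.b.(0\{a} + (0\{a} + b.X)))) ⊢ --b--▸ n0
Trace ⟨bba⟩ through P, begin at {m0}:
  [1] b ⇒ {m1}
  [2] b ⇒ {m2}
  [3] a ⇒ {m3}
  ✓ P
Trace ⟨bba⟩ through Q, begin at {n0}:
  [1] b ⇒ {n1}
  [2] b ⇒ {n2}
  [3] a ⇒ ∅  — Q cannot continue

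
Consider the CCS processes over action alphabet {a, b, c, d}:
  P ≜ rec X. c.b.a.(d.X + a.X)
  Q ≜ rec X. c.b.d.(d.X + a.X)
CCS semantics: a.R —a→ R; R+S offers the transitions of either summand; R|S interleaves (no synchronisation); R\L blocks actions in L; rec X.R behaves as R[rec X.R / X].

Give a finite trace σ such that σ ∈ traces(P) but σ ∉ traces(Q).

P's transition system — 4 states:
  p0 = rec X. c.b.a.(d.X + a.X) ⊢ --c--▸ p1
  p1 = b.a.(d.(rec X. c.b.a.(d.X + a.X)) + a.(rec X. c.b.a.(d.X + a.X))) ⊢ --b--▸ p2
  p2 = a.(d.(rec X. c.b.a.(d.X + a.X)) + a.(rec X. c.b.a.(d.X + a.X))) ⊢ --a--▸ p3
  p3 = d.(rec X. c.b.a.(d.X + a.X)) + a.(rec X. c.b.a.(d.X + a.X)) ⊢ --a--▸ p0, --d--▸ p0
Q's transition system — 4 states:
  q0 = rec X. c.b.d.(d.X + a.X) ⊢ --c--▸ q1
  q1 = b.d.(d.(rec X. c.b.d.(d.X + a.X)) + a.(rec X. c.b.d.(d.X + a.X))) ⊢ --b--▸ q2
  q2 = d.(d.(rec X. c.b.d.(d.X + a.X)) + a.(rec X. c.b.d.(d.X + a.X))) ⊢ --d--▸ q3
  q3 = d.(rec X. c.b.d.(d.X + a.X)) + a.(rec X. c.b.d.(d.X + a.X)) ⊢ --a--▸ q0, --d--▸ q0
Trace ⟨cba⟩ through P, begin at {p0}:
  step 1 (c): {p1}
  step 2 (b): {p2}
  step 3 (a): {p3}
  ✓ P
Trace ⟨cba⟩ through Q, begin at {q0}:
  step 1 (c): {q1}
  step 2 (b): {q2}
  step 3 (a): ∅ (Q stuck)

cba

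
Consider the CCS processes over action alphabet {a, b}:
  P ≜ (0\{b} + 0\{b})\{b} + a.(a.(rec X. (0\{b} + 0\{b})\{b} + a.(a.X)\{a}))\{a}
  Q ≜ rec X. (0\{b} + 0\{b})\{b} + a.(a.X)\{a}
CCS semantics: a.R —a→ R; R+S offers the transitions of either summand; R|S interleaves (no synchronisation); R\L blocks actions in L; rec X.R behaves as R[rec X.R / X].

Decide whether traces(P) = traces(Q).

Reachable graph of P (2 states):
  s0 = (0\{b} + 0\{b})\{b} + a.(a.(rec X. (0\{b} + 0\{b})\{b} + a.(a.X)\{a}))\{a} ⊢ -a-> s1
  s1 = (a.(rec X. (0\{b} + 0\{b})\{b} + a.(a.X)\{a}))\{a} ⊢ (no moves)
Reachable graph of Q (2 states):
  t0 = rec X. (0\{b} + 0\{b})\{b} + a.(a.X)\{a} ⊢ -a-> t1
  t1 = (a.(rec X. (0\{b} + 0\{b})\{b} + a.(a.X)\{a}))\{a} ⊢ (no moves)
Bisimilarity quotient blocks:
  B0 = {s0, t0}
  B1 = {s1, t1}
s0 ∈ B0, t0 ∈ B0 → same block
Bisimilar ⇒ trace-equivalent.

traces(P) = traces(Q)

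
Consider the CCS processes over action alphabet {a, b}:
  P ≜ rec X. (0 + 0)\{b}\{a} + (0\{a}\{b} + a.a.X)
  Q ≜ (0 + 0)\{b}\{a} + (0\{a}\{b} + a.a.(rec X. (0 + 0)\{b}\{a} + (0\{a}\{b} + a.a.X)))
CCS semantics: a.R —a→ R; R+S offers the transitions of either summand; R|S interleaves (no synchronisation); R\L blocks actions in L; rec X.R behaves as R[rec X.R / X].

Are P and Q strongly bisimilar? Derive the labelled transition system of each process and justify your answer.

Reachable graph of P (2 states):
  u0 = rec X. (0 + 0)\{b}\{a} + (0\{a}\{b} + a.a.X) → -a-> u1
  u1 = a.(rec X. (0 + 0)\{b}\{a} + (0\{a}\{b} + a.a.X)) → -a-> u0
Reachable graph of Q (3 states):
  v0 = (0 + 0)\{b}\{a} + (0\{a}\{b} + a.a.(rec X. (0 + 0)\{b}\{a} + (0\{a}\{b} + a.a.X))) → -a-> v1
  v1 = a.(rec X. (0 + 0)\{b}\{a} + (0\{a}\{b} + a.a.X)) → -a-> v2
  v2 = rec X. (0 + 0)\{b}\{a} + (0\{a}\{b} + a.a.X) → -a-> v1
Partition-refinement fixed point:
  B0 = {u0, u1, v0, v1, v2}
u0 ∈ B0, v0 ∈ B0 → same block

YES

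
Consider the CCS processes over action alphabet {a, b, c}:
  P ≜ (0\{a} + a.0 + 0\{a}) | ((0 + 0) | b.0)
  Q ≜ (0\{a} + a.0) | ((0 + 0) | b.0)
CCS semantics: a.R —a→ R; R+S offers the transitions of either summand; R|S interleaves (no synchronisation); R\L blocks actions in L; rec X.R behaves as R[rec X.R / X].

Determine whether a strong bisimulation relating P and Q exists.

Reachable graph of P (4 states):
  p0 = (0\{a} + a.0 + 0\{a}) | ((0 + 0) | b.0) → ··a··> p1, ··b··> p2
  p1 = 0 | ((0 + 0) | b.0) → ··b··> p3
  p2 = (0\{a} + a.0 + 0\{a}) | ((0 + 0) | 0) → ··a··> p3
  p3 = 0 | ((0 + 0) | 0) → ·
Reachable graph of Q (4 states):
  q0 = (0\{a} + a.0) | ((0 + 0) | b.0) → ··a··> q1, ··b··> q2
  q1 = 0 | ((0 + 0) | b.0) → ··b··> q3
  q2 = (0\{a} + a.0) | ((0 + 0) | 0) → ··a··> q3
  q3 = 0 | ((0 + 0) | 0) → ·
Partition-refinement fixed point:
  B0 = {p0, q0}
  B1 = {p1, q1}
  B2 = {p3, q3}
  B3 = {p2, q2}
p0 ∈ B0, q0 ∈ B0 → same block

bisimilar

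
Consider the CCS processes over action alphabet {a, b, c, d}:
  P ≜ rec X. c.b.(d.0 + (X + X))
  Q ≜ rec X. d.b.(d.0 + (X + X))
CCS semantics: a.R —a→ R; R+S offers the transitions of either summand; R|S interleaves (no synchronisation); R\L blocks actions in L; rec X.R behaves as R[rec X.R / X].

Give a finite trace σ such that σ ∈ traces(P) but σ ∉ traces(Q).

P's transition system — 4 states:
  u0 = rec X. c.b.(d.0 + (X + X)) → ··c··> u1
  u1 = b.(d.0 + ((rec X. c.b.(d.0 + (X + X))) + (rec X. c.b.(d.0 + (X + X))))) → ··b··> u2
  u2 = d.0 + ((rec X. c.b.(d.0 + (X + X))) + (rec X. c.b.(d.0 + (X + X)))) → ··c··> u1, ··d··> u3
  u3 = 0 → stopped
Q's transition system — 4 states:
  v0 = rec X. d.b.(d.0 + (X + X)) → ··d··> v1
  v1 = b.(d.0 + ((rec X. d.b.(d.0 + (X + X))) + (rec X. d.b.(d.0 + (X + X))))) → ··b··> v2
  v2 = d.0 + ((rec X. d.b.(d.0 + (X + X))) + (rec X. d.b.(d.0 + (X + X)))) → ··d··> v1, ··d··> v3
  v3 = 0 → stopped
Trace ⟨c⟩ through P, begin at {u0}:
  [1] c ⇒ {u1}
  P completes σ.
Trace ⟨c⟩ through Q, begin at {v0}:
  [1] c ⇒ ∅ (Q stuck)

c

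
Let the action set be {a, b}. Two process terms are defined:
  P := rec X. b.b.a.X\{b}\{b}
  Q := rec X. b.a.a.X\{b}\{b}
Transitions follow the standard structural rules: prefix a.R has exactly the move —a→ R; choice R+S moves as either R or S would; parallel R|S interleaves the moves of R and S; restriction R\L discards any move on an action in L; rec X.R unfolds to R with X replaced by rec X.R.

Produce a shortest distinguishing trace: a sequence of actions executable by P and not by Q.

P's transition system — 4 states:
  u0 = rec X. b.b.a.X\{b}\{b} :: ··b··> u1
  u1 = b.a.(rec X. b.b.a.X\{b}\{b})\{b}\{b} :: ··b··> u2
  u2 = a.(rec X. b.b.a.X\{b}\{b})\{b}\{b} :: ··a··> u3
  u3 = (rec X. b.b.a.X\{b}\{b})\{b}\{b} :: (no moves)
Q's transition system — 4 states:
  v0 = rec X. b.a.a.X\{b}\{b} :: ··b··> v1
  v1 = a.a.(rec X. b.a.a.X\{b}\{b})\{b}\{b} :: ··a··> v2
  v2 = a.(rec X. b.a.a.X\{b}\{b})\{b}\{b} :: ··a··> v3
  v3 = (rec X. b.a.a.X\{b}\{b})\{b}\{b} :: (no moves)
Run σ = ⟨bb⟩ on P: start {u0}
  [1] b ⇒ {u1}
  [2] b ⇒ {u2}
  — P admits the full trace.
Run σ = ⟨bb⟩ on Q: start {v0}
  [1] b ⇒ {v1}
  [2] b ⇒ ∅ (Q stuck)

bb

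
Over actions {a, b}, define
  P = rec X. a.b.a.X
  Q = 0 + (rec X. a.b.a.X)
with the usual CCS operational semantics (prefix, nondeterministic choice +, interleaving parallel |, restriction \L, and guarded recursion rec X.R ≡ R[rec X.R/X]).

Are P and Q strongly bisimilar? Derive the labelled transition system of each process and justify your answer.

Reachable graph of P (3 states):
  m0 = rec X. a.b.a.X has moves =a=> m1
  m1 = b.a.(rec X. a.b.a.X) has moves =b=> m2
  m2 = a.(rec X. a.b.a.X) has moves =a=> m0
Reachable graph of Q (4 states):
  n0 = 0 + (rec X. a.b.a.X) has moves =a=> n1
  n1 = b.a.(rec X. a.b.a.X) has moves =b=> n2
  n2 = a.(rec X. a.b.a.X) has moves =a=> n3
  n3 = rec X. a.b.a.X has moves =a=> n1
Bisimilarity quotient blocks:
  B0 = {m0, n0, n3}
  B1 = {m1, n1}
  B2 = {m2, n2}
m0 ∈ B0, n0 ∈ B0 → same block

P ~ Q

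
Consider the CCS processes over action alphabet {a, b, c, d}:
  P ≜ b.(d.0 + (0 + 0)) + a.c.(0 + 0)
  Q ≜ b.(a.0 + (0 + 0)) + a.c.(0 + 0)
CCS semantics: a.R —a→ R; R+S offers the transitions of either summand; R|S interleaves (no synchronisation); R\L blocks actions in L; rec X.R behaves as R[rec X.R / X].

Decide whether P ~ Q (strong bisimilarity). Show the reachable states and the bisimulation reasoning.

LTS(P): 5 reachable states
  u0 = b.(d.0 + (0 + 0)) + a.c.(0 + 0) :: =a=> u1, =b=> u2
  u1 = c.(0 + 0) :: =c=> u3
  u2 = d.0 + (0 + 0) :: =d=> u4
  u3 = 0 + 0 :: stopped
  u4 = 0 :: stopped
LTS(Q): 5 reachable states
  v0 = b.(a.0 + (0 + 0)) + a.c.(0 + 0) :: =a=> v1, =b=> v2
  v1 = c.(0 + 0) :: =c=> v3
  v2 = a.0 + (0 + 0) :: =a=> v4
  v3 = 0 + 0 :: stopped
  v4 = 0 :: stopped
Bisimilarity quotient blocks:
  B0 = {u0}
  B1 = {u1, v1}
  B2 = {u3, u4, v3, v4}
  B3 = {u2}
  B4 = {v0}
  B5 = {v2}
u0 ∈ B0, v0 ∈ B4 → different blocks

P ≁ Q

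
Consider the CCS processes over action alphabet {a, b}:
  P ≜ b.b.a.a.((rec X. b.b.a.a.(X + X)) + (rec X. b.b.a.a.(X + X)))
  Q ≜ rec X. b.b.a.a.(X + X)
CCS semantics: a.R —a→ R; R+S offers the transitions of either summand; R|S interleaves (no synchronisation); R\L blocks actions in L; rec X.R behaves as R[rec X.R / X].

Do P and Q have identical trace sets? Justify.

YES

P's transition system — 5 states:
  s0 = b.b.a.a.((rec X. b.b.a.a.(X + X)) + (rec X. b.b.a.a.(X + X))) | ··b··> s1
  s1 = b.a.a.((rec X. b.b.a.a.(X + X)) + (rec X. b.b.a.a.(X + X))) | ··b··> s2
  s2 = a.a.((rec X. b.b.a.a.(X + X)) + (rec X. b.b.a.a.(X + X))) | ··a··> s3
  s3 = a.((rec X. b.b.a.a.(X + X)) + (rec X. b.b.a.a.(X + X))) | ··a··> s4
  s4 = (rec X. b.b.a.a.(X + X)) + (rec X. b.b.a.a.(X + X)) | ··b··> s1
Q's transition system — 5 states:
  t0 = rec X. b.b.a.a.(X + X) | ··b··> t1
  t1 = b.a.a.((rec X. b.b.a.a.(X + X)) + (rec X. b.b.a.a.(X + X))) | ··b··> t2
  t2 = a.a.((rec X. b.b.a.a.(X + X)) + (rec X. b.b.a.a.(X + X))) | ··a··> t3
  t3 = a.((rec X. b.b.a.a.(X + X)) + (rec X. b.b.a.a.(X + X))) | ··a··> t4
  t4 = (rec X. b.b.a.a.(X + X)) + (rec X. b.b.a.a.(X + X)) | ··b··> t1
Partition-refinement fixed point:
  B0 = {s0, s4, t0, t4}
  B1 = {s1, t1}
  B2 = {s2, t2}
  B3 = {s3, t3}
s0 ∈ B0, t0 ∈ B0 → same block
Bisimilar ⇒ trace-equivalent.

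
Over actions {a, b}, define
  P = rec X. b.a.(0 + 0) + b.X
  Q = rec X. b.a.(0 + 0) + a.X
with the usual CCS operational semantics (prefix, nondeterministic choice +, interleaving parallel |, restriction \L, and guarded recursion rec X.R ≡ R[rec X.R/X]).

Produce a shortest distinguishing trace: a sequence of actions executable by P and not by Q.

bb

P's transition system — 3 states:
  u0 = rec X. b.a.(0 + 0) + b.X | -b-> u0, -b-> u1
  u1 = a.(0 + 0) | -a-> u2
  u2 = 0 + 0 | deadlocked
Q's transition system — 3 states:
  v0 = rec X. b.a.(0 + 0) + a.X | -a-> v0, -b-> v1
  v1 = a.(0 + 0) | -a-> v2
  v2 = 0 + 0 | deadlocked
Executing bb from P (initial set {u0}):
  after b @ step 1: {u0, u1}
  after b @ step 2: {u0, u1}
  — P admits the full trace.
Executing bb from Q (initial set {v0}):
  after b @ step 1: {v1}
  after b @ step 2: no successor for Q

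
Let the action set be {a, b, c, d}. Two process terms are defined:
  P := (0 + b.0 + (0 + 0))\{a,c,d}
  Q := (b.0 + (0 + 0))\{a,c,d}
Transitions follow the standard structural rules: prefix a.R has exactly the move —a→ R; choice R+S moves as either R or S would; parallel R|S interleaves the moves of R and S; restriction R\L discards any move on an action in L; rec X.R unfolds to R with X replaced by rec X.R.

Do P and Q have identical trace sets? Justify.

Reachable graph of P (2 states):
  s0 = (0 + b.0 + (0 + 0))\{a,c,d} :: ··b··> s1
  s1 = 0\{a,c,d} :: ·
Reachable graph of Q (2 states):
  t0 = (b.0 + (0 + 0))\{a,c,d} :: ··b··> t1
  t1 = 0\{a,c,d} :: ·
Bisimilarity quotient blocks:
  B0 = {s0, t0}
  B1 = {s1, t1}
s0 ∈ B0, t0 ∈ B0 → same block
Bisimilar ⇒ trace-equivalent.

trace-equivalent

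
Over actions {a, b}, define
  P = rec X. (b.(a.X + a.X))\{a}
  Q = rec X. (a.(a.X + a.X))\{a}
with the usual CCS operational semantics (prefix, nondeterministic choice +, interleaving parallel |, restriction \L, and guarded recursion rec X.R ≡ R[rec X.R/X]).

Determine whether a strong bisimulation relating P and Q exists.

NO

P's transition system — 2 states:
  s0 = rec X. (b.(a.X + a.X))\{a} ⊢ —b→ s1
  s1 = (a.(rec X. (b.(a.X + a.X))\{a}) + a.(rec X. (b.(a.X + a.X))\{a}))\{a} ⊢ ∅
Q's transition system — 1 states:
  t0 = rec X. (a.(a.X + a.X))\{a} ⊢ ∅
Partition-refinement fixed point:
  B0 = {s0}
  B1 = {s1, t0}
s0 ∈ B0, t0 ∈ B1 → different blocks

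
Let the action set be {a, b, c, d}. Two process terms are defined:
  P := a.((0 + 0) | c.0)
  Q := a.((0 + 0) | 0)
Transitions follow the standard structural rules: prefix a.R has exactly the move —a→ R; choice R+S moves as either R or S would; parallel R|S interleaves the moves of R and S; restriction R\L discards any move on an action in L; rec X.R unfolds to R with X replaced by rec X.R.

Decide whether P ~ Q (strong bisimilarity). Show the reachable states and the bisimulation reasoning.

LTS(P): 3 reachable states
  s0 = a.((0 + 0) | c.0) has moves =a=> s1
  s1 = (0 + 0) | c.0 has moves =c=> s2
  s2 = (0 + 0) | 0 has moves ∅
LTS(Q): 2 reachable states
  t0 = a.((0 + 0) | 0) has moves =a=> t1
  t1 = (0 + 0) | 0 has moves ∅
Coarsest stable partition (strong bisimilarity classes):
  B0 = {s0}
  B1 = {s1}
  B2 = {s2, t1}
  B3 = {t0}
s0 ∈ B0, t0 ∈ B3 → different blocks

not bisimilar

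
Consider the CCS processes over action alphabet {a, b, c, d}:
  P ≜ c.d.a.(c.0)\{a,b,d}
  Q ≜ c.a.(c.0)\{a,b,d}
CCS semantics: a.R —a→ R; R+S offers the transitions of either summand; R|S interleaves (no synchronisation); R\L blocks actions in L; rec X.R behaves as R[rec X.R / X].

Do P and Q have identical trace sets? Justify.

trace-distinct — witness ⟨cd⟩

P's transition system — 5 states:
  m0 = c.d.a.(c.0)\{a,b,d} | —c→ m1
  m1 = d.a.(c.0)\{a,b,d} | —d→ m2
  m2 = a.(c.0)\{a,b,d} | —a→ m3
  m3 = (c.0)\{a,b,d} | —c→ m4
  m4 = 0\{a,b,d} | stopped
Q's transition system — 4 states:
  n0 = c.a.(c.0)\{a,b,d} | —c→ n1
  n1 = a.(c.0)\{a,b,d} | —a→ n2
  n2 = (c.0)\{a,b,d} | —c→ n3
  n3 = 0\{a,b,d} | stopped
Run σ = ⟨cd⟩ on P: start {m0}
  [1] c ⇒ {m1}
  [2] d ⇒ {m2}
  P completes σ.
Run σ = ⟨cd⟩ on Q: start {n0}
  [1] c ⇒ {n1}
  [2] d ⇒ ∅ (Q stuck)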